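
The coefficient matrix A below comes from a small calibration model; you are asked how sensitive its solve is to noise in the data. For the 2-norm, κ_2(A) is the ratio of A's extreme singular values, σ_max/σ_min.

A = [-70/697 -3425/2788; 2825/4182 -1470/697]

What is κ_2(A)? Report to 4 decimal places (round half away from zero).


M = AᵀA = [28225/60516 -4375/3362; -4375/3362 160225/26896]. tr(M)=925/144, det(M)=625/576
λ_max, λ_min = (925/144 ± √765625/20736)/2 = 25/4, 25/144
κ_2(A) = √(λ_max/λ_min) = √((25/4) / (25/144)) = 6.0000

6.0000


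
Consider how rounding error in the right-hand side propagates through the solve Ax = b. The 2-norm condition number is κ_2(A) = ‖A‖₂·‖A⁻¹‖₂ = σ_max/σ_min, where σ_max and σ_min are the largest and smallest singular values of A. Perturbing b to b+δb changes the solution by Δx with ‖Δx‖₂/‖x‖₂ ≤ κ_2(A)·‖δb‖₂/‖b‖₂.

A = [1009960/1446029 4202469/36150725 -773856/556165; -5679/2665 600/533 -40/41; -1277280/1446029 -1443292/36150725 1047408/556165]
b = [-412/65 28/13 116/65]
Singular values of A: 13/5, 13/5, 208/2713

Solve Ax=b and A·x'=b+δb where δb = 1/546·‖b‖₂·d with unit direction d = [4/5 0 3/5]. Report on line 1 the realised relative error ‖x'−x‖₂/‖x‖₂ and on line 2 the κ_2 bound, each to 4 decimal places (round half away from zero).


largest singular value 13/5, smallest 208/2713
κ = σ_max/σ_min = (13/5)/(208/2713) = 33.9125
κ_2(A)·‖δb‖/‖b‖ = 0.0621
solve Ax = b  →  x = [-21.1271 -46.7052 -9.9517]
‖b‖ = 6.9282, ‖x‖ = 52.2184
Δx = A⁻¹·δb where δb = 1/546·6.9282·d; ‖Δx‖ = 0.1655
realised ‖Δx‖/‖x‖ = 0.0032
realised/bound (from unrounded values) ≈ 0.0510

0.0032
0.0621


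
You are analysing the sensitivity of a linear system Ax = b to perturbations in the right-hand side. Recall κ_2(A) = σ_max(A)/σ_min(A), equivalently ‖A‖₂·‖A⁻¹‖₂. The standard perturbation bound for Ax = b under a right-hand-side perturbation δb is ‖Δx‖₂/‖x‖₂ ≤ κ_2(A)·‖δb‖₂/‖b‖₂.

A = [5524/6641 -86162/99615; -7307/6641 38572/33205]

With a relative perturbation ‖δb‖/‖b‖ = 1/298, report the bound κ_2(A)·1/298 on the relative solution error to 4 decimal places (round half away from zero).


0.9221

AᵀA = [83906825/44102881 -264299140/132308643; -264299140/132308643 832563316/396925929]; tr = 1887901/471969, det = 100/471969
char-poly roots: 4 and 25/471969
so κ_2 = √(4 / (25/471969)) = 274.8000
bound on ‖Δx‖/‖x‖: κ·ε = 274.8000·1/298 = 0.9221


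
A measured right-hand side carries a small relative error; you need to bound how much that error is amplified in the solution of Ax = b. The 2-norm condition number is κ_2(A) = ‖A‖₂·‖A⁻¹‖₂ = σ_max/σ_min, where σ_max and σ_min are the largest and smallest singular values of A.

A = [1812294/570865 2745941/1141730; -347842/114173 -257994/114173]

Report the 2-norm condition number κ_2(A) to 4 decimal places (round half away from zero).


196.8500

form AᵀA = [7502093896/387499225 5626343547/387499225; 5626343547/387499225 16880240641/1549996900] with trace 1875544649/61999876 and determinant 366025/15499969
solving λ² − 1875544649/61999876·λ + 366025/15499969 = 0 gives λ = 121/4, 12100/15499969
κ_2(A) = √(λ_max/λ_min) = √((121/4) / (12100/15499969)) = 196.8500


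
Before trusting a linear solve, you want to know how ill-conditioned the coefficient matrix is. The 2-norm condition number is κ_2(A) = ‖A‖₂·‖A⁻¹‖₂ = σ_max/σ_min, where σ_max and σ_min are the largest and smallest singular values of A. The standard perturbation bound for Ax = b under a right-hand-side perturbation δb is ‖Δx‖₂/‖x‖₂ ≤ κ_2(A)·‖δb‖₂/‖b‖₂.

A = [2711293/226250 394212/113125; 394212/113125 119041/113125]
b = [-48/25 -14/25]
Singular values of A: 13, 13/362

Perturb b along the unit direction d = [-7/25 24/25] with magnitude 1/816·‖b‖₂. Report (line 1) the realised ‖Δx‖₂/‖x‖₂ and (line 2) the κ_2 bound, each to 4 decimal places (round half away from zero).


σ_max = 13, σ_min = 13/362
κ_2(A) = 13 / (13/362) = 362.0000
worst-case relative error ≤ 362.0000 × 1/816 = 0.4436
solve Ax = b  →  x = [-0.1477 -0.0431]
‖b‖₂ = 2.0000 and ‖x‖₂ = 0.1538
with δb = [-0.0007 0.0024], A·Δx = δb → ‖Δx‖ = 0.0683
relative error = 0.4436
realised/bound = 1 exactly: the bound is attained for this b and d

0.4436
0.4436


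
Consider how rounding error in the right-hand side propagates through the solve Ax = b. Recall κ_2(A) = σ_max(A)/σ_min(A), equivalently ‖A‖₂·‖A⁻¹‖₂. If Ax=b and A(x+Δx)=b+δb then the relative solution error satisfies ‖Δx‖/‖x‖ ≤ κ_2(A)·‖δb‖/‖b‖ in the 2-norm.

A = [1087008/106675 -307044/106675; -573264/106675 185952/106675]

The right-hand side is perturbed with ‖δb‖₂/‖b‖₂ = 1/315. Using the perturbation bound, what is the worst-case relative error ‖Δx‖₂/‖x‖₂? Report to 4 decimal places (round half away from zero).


form AᵀA = [1045133568/7875125 -304746624/7875125; -304746624/7875125 89172432/7875125] with trace 9074448/63001 and determinant 331776/63001
char-poly roots: 144 and 2304/63001
σ_max=√144=12, σ_min=√(2304/63001)=(48/251) → κ = 62.7500
perturbation bound = 62.7500·1/315 = 0.1992

0.1992


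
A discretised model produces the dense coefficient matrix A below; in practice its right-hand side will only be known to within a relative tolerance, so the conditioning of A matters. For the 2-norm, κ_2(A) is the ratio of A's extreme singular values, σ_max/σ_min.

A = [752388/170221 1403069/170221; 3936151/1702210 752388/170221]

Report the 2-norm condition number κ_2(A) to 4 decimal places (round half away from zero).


235.6000

M = AᵀA = [14675769377/589765700 1375741458/29488285; 1375741458/29488285 515914985/5897657]. tr(M)=3898074581/34692100, det(M)=7890481/34692100
solving λ² − 3898074581/34692100·λ + 7890481/34692100 = 0 gives λ = 2809/25, 2809/1387684
κ = σ_max/σ_min = (53/5)/(53/1178) = 235.6000


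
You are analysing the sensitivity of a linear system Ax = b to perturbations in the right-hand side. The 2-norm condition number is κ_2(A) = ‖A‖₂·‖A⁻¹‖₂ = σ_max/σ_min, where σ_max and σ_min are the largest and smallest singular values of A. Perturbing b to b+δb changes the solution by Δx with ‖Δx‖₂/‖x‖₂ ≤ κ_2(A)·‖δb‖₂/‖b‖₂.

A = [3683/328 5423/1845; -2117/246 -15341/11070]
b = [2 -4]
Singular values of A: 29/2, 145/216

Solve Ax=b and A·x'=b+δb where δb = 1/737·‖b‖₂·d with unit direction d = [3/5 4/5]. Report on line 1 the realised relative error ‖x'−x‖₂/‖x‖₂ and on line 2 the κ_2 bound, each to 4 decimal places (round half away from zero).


σ_max = 29/2, σ_min = 145/216
κ_2(A) = (29/2) / (145/216) = 21.6000
bound on ‖Δx‖/‖x‖: κ·ε = 21.6000·1/737 = 0.0293
solve Ax = b  →  x = [0.9231 -2.8461]
‖b‖₂ = 4.4721 and ‖x‖₂ = 2.9921
Δx = A⁻¹·δb where δb = 1/737·4.4721·d; ‖Δx‖ = 0.0090
dividing the unrounded norms, ‖Δx‖/‖x‖ = 0.0030
realised/bound (from unrounded values) ≈ 0.1031

0.0030
0.0293


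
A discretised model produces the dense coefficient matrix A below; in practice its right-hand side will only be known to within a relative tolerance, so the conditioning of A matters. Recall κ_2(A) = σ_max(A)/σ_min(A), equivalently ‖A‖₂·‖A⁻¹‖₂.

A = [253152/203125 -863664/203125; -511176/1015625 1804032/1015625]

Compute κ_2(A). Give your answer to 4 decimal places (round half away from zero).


form AᵀA = [11026327104/6103515625 -37799612928/6103515625; -37799612928/6103515625 129600112896/6103515625] with trace 225002304/9765625 and determinant 1327104/244140625
λ_max, λ_min = (225002304/9765625 ± √50623963205308416/95367431640625)/2 = 576/25, 2304/9765625
κ = σ_max/σ_min = (24/5)/(48/3125) = 312.5000

312.5000


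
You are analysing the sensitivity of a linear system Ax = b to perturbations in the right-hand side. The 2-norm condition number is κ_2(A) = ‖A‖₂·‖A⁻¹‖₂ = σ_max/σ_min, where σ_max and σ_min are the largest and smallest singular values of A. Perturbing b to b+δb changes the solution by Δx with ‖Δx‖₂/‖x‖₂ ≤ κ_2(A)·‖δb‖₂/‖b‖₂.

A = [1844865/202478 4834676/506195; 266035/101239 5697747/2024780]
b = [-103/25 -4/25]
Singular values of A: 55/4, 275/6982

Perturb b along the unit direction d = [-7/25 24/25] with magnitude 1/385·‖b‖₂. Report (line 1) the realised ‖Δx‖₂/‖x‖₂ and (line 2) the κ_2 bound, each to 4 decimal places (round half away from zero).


σ_max = 55/4, σ_min = 275/6982
κ_2(A) = (55/4) / (275/6982) = 349.1000
κ_2(A)·‖δb‖/‖b‖ = 0.9068
solve Ax = b  →  x = [-18.5858 17.2991]
‖b‖₂ = 4.1231 and ‖x‖₂ = 25.3908
re-solving with b+δb shifts x by Δx of norm 0.2719
dividing the unrounded norms, ‖Δx‖/‖x‖ = 0.0107
tightness: 0.0107 against a bound of 0.9068 (unrounded ratio ≈ 0.0118)

0.0107
0.9068


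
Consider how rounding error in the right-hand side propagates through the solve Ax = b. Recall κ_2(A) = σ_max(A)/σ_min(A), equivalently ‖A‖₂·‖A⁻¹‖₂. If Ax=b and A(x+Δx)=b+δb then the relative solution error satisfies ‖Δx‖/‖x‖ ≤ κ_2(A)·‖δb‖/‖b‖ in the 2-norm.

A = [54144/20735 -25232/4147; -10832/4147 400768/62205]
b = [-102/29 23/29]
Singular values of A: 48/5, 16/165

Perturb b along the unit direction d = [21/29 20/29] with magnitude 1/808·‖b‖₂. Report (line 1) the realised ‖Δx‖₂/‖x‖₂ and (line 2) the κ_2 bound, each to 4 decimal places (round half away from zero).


from the listed singular values, σ₁ = 48/5, σ_n = 16/165
κ = σ_max/σ_min = (48/5)/(16/165) = 99.0000
perturbation bound = 99.0000·1/808 = 0.1225
solve Ax = b  →  x = [-19.1587 -7.6442]
2-norm of b is 3.6056; of x, 20.6274
re-solving with b+δb shifts x by Δx of norm 0.0460
realised ‖Δx‖/‖x‖ = 0.0022
realised/bound (from unrounded values) ≈ 0.0182

0.0022
0.1225


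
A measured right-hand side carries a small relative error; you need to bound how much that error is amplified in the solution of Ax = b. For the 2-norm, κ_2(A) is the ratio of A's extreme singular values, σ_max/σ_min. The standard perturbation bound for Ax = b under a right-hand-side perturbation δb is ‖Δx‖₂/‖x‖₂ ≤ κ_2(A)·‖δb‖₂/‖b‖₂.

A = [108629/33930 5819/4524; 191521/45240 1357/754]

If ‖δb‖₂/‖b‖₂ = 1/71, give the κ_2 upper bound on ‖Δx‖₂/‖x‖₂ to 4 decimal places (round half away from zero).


1.4704

AᵀA = [20757071809/736796736 720654055/61399728; 720654055/61399728 100152925/20466576]; tr = 144157261/4359744, det = 6996025/69755904
solving λ² − 144157261/4359744·λ + 6996025/69755904 = 0 gives λ = 529/16, 13225/4359744
κ_2(A) = √(λ_max/λ_min) = √((529/16) / (13225/4359744)) = 104.4000
perturbation bound = 104.4000·1/71 = 1.4704


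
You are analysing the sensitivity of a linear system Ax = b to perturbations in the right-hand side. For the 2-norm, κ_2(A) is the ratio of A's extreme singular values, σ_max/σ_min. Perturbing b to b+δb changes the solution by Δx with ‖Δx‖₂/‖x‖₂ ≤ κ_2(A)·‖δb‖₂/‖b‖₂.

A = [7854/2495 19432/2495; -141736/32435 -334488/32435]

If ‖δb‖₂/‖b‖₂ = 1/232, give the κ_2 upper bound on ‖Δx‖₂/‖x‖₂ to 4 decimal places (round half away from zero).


0.5377

AᵀA = [1220556484/42081169 2928063600/42081169; 2928063600/42081169 7027882624/42081169]; tr = 48807332/249001, det = 614656/249001
λ_max, λ_min = (48807332/249001 ± √2381543457123600/62001498001)/2 = 196, 3136/249001
κ = σ_max/σ_min = 14/(56/499) = 124.7500
worst-case relative error ≤ 124.7500 × 1/232 = 0.5377


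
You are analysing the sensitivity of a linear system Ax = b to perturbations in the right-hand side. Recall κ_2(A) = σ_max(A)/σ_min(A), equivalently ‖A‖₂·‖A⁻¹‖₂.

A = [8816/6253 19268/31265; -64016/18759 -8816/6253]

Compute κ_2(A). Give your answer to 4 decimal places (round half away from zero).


AᵀA = [2183680/160173 1516352/266955; 1516352/266955 1053392/444925]; tr = 4928656/308025, det = 4096/308025
λ_max, λ_min = (4928656/308025 ± √24286603284736/94879400625)/2 = 16, 256/308025
σ_max=√16=4, σ_min=√(256/308025)=(16/555) → κ = 138.7500

138.7500


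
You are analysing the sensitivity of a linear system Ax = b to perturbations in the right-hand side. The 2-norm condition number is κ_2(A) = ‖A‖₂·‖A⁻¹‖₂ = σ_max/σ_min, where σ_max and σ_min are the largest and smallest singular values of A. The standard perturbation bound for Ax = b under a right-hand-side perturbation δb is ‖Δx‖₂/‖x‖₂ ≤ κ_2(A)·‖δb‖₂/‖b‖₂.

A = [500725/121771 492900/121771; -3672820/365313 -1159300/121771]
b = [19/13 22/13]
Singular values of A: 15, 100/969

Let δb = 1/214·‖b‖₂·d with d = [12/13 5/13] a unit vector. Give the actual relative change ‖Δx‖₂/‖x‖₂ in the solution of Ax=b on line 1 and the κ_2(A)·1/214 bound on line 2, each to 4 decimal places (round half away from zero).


from the listed singular values, σ₁ = 15, σ_n = 100/969
condition number: 15 ÷ (100/969) = 145.3500
worst-case relative error ≤ 145.3500 × 1/214 = 0.6792
solve Ax = b  →  x = [-13.4138 13.9878]
2-norm of b is 2.2361; of x, 19.3801
δb = ε·‖b‖·d = [0.0096 0.0040]; solving A·Δx = δb gives ‖Δx‖ = 0.1012
realised ‖Δx‖/‖x‖ = 0.0052
so the bound overstates the realised error by a factor of ≈ 130.0058 (computed from the unrounded values)

0.0052
0.6792


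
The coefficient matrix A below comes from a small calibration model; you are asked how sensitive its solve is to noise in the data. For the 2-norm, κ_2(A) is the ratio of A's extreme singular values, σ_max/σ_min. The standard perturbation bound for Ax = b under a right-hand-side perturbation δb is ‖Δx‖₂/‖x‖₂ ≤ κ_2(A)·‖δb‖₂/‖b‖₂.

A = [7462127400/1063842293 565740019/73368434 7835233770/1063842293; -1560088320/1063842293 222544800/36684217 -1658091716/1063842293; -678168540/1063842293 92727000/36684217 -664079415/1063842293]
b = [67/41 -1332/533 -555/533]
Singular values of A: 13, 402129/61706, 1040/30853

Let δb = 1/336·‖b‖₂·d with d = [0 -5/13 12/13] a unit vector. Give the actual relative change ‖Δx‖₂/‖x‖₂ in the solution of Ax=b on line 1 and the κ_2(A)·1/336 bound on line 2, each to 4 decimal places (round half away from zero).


0.5982
1.1478

σ_max = 13, σ_min = 1040/30853
condition number: 13 ÷ (1040/30853) = 385.6625
bound on ‖Δx‖/‖x‖: κ·ε = 385.6625·1/336 = 1.1478
solve Ax = b  →  x = [0.2574 -0.2803 0.2702]
‖b‖₂ = 3.1623 and ‖x‖₂ = 0.4667
Δx = A⁻¹·δb where δb = 1/336·3.1623·d; ‖Δx‖ = 0.2792
relative error = 0.5982
so the bound overstates the realised error by a factor of ≈ 1.9187 (computed from the unrounded values)


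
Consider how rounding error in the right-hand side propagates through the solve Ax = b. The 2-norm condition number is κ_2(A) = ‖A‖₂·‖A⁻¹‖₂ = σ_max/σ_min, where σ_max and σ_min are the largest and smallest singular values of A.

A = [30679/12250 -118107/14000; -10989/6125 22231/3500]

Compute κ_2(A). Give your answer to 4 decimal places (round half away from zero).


156.8000

AᵀA = [56969341/6002500 -223111053/6860000; -223111053/6860000 874269649/7840000]; tr = 74376401/614656, det = 366025/614656
char-poly roots: 121 and 3025/614656
σ_max=√121=11, σ_min=√(3025/614656)=(55/784) → κ = 156.8000


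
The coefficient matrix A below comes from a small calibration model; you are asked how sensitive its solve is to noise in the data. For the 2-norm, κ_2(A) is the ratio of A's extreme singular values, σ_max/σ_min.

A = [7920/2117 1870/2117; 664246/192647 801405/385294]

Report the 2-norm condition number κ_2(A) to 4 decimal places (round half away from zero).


6.3875

M = AᵀA = [1142283076/44129449 462318615/44129449; 462318615/44129449 901404625/176517796]. tr(M)=32370041/1044484, det(M)=5856400/261121
solving λ² − 32370041/1044484·λ + 5856400/261121 = 0 gives λ = 121/4, 193600/261121
σ_max=√(121/4)=(11/2), σ_min=√(193600/261121)=(440/511) → κ = 6.3875


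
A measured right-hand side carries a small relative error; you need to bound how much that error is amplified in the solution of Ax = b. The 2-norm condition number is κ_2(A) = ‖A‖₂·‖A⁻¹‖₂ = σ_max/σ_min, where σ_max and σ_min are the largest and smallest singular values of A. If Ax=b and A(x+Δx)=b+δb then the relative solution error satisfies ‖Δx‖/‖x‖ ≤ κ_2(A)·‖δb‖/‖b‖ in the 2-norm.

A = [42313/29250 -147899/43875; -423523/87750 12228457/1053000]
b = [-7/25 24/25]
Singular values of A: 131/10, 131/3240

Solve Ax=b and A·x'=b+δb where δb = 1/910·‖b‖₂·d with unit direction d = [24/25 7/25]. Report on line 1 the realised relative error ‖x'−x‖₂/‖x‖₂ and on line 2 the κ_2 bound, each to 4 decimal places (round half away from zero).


0.3560
0.3560

from the listed singular values, σ₁ = 131/10, σ_n = 131/3240
condition number: (131/10) ÷ (131/3240) = 324.0000
worst-case relative error ≤ 324.0000 × 1/910 = 0.3560
solve Ax = b  →  x = [-0.0294 0.0705]
‖b‖₂ = 1.0000 and ‖x‖₂ = 0.0763
with δb = [0.0011 0.0003], A·Δx = δb → ‖Δx‖ = 0.0272
relative error = 0.3560
realised/bound = 1 exactly: the bound is attained for this b and d


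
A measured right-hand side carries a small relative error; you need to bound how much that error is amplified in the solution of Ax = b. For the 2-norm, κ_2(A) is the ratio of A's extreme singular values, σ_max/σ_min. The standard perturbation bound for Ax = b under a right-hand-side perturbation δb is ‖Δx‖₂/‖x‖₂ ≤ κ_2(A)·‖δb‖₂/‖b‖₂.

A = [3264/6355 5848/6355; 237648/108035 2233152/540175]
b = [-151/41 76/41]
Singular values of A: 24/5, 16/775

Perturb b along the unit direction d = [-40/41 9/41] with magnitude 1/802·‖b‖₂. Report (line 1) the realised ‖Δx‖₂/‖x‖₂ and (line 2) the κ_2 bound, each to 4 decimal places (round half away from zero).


largest singular value 24/5, smallest 16/775
condition number: (24/5) ÷ (16/775) = 232.5000
κ_2(A)·‖δb‖/‖b‖ = 0.2899
solve Ax = b  →  x = [-170.8578 91.3603]
‖b‖ = 4.1231, ‖x‖ = 193.7501
Δx = A⁻¹·δb where δb = 1/802·4.1231·d; ‖Δx‖ = 0.2490
realised ‖Δx‖/‖x‖ = 0.0013
realised/bound (from unrounded values) ≈ 0.0044

0.0013
0.2899


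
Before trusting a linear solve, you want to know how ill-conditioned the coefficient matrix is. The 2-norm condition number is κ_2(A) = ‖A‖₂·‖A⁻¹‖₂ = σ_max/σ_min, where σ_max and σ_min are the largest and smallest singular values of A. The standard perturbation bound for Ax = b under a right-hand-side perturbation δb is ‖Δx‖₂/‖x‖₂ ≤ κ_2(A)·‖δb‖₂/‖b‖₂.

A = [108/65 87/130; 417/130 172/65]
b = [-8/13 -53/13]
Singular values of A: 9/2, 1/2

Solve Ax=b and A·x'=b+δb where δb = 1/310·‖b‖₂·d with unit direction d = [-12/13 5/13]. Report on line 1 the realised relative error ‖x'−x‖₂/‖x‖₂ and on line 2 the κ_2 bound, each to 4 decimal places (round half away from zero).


0.0122
0.0290

largest singular value 9/2, smallest 1/2
condition number: (9/2) ÷ (1/2) = 9.0000
worst-case relative error ≤ 9.0000 × 1/310 = 0.0290
solve Ax = b  →  x = [0.4889 -2.1333]
‖b‖₂ = 4.1231 and ‖x‖₂ = 2.1886
δb = ε·‖b‖·d = [-0.0123 0.0051]; solving A·Δx = δb gives ‖Δx‖ = 0.0266
dividing the unrounded norms, ‖Δx‖/‖x‖ = 0.0122
realised/bound (from unrounded values) ≈ 0.4186


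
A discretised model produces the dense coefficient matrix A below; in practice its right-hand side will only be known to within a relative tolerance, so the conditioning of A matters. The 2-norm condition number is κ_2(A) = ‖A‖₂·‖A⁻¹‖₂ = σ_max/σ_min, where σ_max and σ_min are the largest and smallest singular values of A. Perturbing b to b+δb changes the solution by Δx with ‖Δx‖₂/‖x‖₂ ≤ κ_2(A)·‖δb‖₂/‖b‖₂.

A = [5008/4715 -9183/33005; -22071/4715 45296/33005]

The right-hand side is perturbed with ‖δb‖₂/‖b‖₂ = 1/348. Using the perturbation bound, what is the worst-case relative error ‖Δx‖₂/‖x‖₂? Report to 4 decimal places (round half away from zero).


0.4626

form AᵀA = [60941/2645 -124416/18515; -124416/18515 254141/129605] with trace 648050/25921 and determinant 625/25921
solving λ² − 648050/25921·λ + 625/25921 = 0 gives λ = 25, 25/25921
κ_2(A) = √(λ_max/λ_min) = √(25 / (25/25921)) = 161.0000
perturbation bound = 161.0000·1/348 = 0.4626


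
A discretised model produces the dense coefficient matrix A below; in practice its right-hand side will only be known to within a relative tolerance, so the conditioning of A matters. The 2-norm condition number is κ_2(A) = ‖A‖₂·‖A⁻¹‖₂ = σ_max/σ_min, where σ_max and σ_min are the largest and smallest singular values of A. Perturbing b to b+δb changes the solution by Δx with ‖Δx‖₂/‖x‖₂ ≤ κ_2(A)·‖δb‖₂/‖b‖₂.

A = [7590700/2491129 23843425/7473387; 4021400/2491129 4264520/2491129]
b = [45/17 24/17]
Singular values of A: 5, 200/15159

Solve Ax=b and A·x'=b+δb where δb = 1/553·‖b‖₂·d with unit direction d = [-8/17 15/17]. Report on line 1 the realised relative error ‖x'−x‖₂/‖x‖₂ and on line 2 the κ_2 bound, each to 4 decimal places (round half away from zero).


largest singular value 5, smallest 200/15159
condition number: 5 ÷ (200/15159) = 378.9750
worst-case relative error ≤ 378.9750 × 1/553 = 0.6853
solve Ax = b  →  x = [0.4138 0.4345]
‖b‖₂ = 3.0000 and ‖x‖₂ = 0.6000
δb = ε·‖b‖·d = [-0.0026 0.0048]; solving A·Δx = δb gives ‖Δx‖ = 0.4112
relative error = 0.6853
so the bound is sharp here: realised error equals the bound

0.6853
0.6853


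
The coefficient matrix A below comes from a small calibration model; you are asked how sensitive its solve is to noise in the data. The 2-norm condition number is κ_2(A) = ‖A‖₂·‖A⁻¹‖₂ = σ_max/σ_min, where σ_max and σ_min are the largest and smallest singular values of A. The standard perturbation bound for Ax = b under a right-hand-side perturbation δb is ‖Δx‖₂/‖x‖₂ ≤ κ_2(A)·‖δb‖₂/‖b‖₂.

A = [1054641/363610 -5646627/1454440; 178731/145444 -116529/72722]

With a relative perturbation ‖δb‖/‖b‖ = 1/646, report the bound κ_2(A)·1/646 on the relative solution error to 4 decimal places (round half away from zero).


0.3464

form AᵀA = [31051419021/3129283600 -41399595153/3129283600; -41399595153/3129283600 220804731441/12517134400] with trace 13800416301/500685376 and determinant 121550625/8010966016
char-poly roots: 441/16 and 275625/500685376
so κ_2 = √((441/16) / (275625/500685376)) = 223.7600
bound on ‖Δx‖/‖x‖: κ·ε = 223.7600·1/646 = 0.3464


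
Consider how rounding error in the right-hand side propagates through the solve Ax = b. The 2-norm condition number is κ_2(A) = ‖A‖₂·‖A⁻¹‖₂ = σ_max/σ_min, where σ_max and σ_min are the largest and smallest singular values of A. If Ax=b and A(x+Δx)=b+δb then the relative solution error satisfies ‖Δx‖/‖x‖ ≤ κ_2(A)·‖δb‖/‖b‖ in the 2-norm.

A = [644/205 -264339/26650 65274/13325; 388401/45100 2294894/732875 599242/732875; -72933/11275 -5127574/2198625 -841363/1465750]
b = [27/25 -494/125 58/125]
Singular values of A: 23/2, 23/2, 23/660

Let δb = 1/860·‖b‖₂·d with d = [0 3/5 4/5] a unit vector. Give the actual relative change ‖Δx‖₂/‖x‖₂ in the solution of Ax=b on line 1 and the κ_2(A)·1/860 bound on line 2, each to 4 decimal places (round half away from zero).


largest singular value 23/2, smallest 23/660
condition number: (23/2) ÷ (23/660) = 330.0000
bound on ‖Δx‖/‖x‖: κ·ε = 330.0000·1/860 = 0.3837
solve Ax = b  →  x = [12.3436 -21.7178 -51.6704]
2-norm of b is 4.1231; of x, 57.3922
δb = ε·‖b‖·d = [0.0000 0.0029 0.0038]; solving A·Δx = δb gives ‖Δx‖ = 0.1376
relative error = 0.0024
tightness: 0.0024 against a bound of 0.3837 (unrounded ratio ≈ 0.0062)

0.0024
0.3837


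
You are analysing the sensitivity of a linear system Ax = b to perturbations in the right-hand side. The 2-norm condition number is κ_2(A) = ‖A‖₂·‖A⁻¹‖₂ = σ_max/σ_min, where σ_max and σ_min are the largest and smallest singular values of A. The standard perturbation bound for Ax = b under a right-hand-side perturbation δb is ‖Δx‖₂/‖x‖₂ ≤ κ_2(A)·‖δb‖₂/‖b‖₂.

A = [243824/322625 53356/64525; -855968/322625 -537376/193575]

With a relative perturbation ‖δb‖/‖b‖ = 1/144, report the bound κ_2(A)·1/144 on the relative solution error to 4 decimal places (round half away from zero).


M = AᵀA = [1267410176/166539025 798408128/99923415; 798408128/99923415 503031568/59954049]. tr(M)=28516624/1782225, det(M)=16384/1782225
eigenvalues of AᵀA: λ = (tr ± √(tr²−4·det))/2 = 16, 1024/1782225
κ = σ_max/σ_min = 4/(32/1335) = 166.8750
perturbation bound = 166.8750·1/144 = 1.1589

1.1589


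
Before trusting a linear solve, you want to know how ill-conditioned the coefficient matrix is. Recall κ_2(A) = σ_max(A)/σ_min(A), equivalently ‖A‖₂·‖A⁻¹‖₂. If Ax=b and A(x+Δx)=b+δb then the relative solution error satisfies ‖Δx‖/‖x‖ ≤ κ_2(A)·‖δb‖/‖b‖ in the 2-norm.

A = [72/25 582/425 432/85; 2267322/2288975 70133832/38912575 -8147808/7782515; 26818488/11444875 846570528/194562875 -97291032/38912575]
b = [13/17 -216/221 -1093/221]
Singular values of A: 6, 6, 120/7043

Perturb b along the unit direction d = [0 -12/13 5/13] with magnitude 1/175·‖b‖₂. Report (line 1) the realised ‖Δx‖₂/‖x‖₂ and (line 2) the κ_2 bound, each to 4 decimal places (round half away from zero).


0.0291
2.0123

largest singular value 6, smallest 120/7043
κ = σ_max/σ_min = 6/(120/7043) = 352.1500
perturbation bound = 352.1500·1/175 = 2.0123
solve Ax = b  →  x = [44.7872 -34.4237 -15.9537]
‖b‖ = 5.0990, ‖x‖ = 58.6976
Δx = A⁻¹·δb where δb = 1/175·5.0990·d; ‖Δx‖ = 1.7101
relative error = 0.0291
so the bound overstates the realised error by a factor of ≈ 69.0693 (computed from the unrounded values)


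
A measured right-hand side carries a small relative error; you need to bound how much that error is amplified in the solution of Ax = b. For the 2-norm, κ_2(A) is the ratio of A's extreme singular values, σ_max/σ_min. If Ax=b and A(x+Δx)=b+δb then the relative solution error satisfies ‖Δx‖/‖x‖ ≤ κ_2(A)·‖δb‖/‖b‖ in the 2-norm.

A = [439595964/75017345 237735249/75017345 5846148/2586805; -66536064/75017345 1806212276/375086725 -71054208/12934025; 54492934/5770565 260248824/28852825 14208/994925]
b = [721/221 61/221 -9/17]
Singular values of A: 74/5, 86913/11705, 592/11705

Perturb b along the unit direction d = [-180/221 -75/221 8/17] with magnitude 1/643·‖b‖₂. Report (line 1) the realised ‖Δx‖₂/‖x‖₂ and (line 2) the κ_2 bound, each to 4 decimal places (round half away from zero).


0.0017
0.4551

σ_max = 74/5, σ_min = 592/11705
κ = σ_max/σ_min = (74/5)/(592/11705) = 292.6250
bound on ‖Δx‖/‖x‖: κ·ε = 292.6250·1/643 = 0.4551
solve Ax = b  →  x = [32.8307 -34.3742 -35.4818]
‖b‖ = 3.3166, ‖x‖ = 59.3161
with δb = [-0.0042 -0.0018 0.0024], A·Δx = δb → ‖Δx‖ = 0.1020
realised ‖Δx‖/‖x‖ = 0.0017
tightness: 0.0017 against a bound of 0.4551 (unrounded ratio ≈ 0.0038)


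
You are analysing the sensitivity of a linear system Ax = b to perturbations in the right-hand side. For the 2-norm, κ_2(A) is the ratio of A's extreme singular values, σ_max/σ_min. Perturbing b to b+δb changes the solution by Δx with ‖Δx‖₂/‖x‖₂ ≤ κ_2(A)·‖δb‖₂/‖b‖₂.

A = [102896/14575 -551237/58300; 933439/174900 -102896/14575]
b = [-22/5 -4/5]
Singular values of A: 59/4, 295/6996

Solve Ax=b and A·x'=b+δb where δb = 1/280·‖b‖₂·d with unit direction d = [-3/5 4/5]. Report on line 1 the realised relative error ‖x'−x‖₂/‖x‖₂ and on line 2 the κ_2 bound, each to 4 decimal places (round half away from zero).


0.0080
1.2493

largest singular value 59/4, smallest 295/6996
κ_2(A) = (59/4) / (295/6996) = 349.8000
worst-case relative error ≤ 349.8000 × 1/280 = 1.2493
solve Ax = b  →  x = [37.7817 28.6753]
‖b‖₂ = 4.4721 and ‖x‖₂ = 47.4313
with δb = [-0.0096 0.0128], A·Δx = δb → ‖Δx‖ = 0.3788
relative error = 0.0080
tightness: 0.0080 against a bound of 1.2493 (unrounded ratio ≈ 0.0064)


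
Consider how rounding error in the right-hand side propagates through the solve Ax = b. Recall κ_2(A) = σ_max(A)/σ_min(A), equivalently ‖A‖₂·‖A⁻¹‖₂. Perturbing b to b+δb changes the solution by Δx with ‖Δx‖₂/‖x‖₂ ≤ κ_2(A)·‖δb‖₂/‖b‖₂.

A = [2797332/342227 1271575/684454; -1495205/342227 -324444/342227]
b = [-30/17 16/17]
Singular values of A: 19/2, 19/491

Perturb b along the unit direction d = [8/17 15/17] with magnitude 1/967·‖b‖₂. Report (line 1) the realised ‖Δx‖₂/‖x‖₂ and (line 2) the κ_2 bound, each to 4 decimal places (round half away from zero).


largest singular value 19/2, smallest 19/491
κ_2(A) = (19/2) / (19/491) = 245.5000
bound on ‖Δx‖/‖x‖: κ·ε = 245.5000·1/967 = 0.2539
solve Ax = b  →  x = [-0.2054 -0.0462]
‖b‖ = 2.0000, ‖x‖ = 0.2105
re-solving with b+δb shifts x by Δx of norm 0.0534
realised ‖Δx‖/‖x‖ = 0.2539
realised/bound = 1 exactly: the bound is attained for this b and d

0.2539
0.2539


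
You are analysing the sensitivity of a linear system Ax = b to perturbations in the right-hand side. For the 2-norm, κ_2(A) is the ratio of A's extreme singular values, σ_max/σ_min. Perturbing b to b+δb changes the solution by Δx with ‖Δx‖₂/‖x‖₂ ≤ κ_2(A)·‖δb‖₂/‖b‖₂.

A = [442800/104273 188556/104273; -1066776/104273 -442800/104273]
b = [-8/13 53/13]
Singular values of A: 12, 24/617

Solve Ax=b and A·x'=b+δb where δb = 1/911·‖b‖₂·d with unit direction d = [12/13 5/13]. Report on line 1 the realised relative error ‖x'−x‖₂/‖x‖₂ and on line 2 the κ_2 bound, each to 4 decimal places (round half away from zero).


0.0045
0.3386

largest singular value 12, smallest 24/617
condition number: 12 ÷ (24/617) = 308.5000
bound on ‖Δx‖/‖x‖: κ·ε = 308.5000·1/911 = 0.3386
solve Ax = b  →  x = [-10.1955 23.6026]
‖b‖ = 4.1231, ‖x‖ = 25.7105
Δx = A⁻¹·δb where δb = 1/911·4.1231·d; ‖Δx‖ = 0.1164
dividing the unrounded norms, ‖Δx‖/‖x‖ = 0.0045
realised/bound (from unrounded values) ≈ 0.0134


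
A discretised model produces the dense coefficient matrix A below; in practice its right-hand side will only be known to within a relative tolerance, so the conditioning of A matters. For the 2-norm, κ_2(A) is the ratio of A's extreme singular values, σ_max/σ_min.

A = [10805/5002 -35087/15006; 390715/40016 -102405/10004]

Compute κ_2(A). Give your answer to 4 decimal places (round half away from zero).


form AᵀA = [95258825/952576 -75014485/714432; -75014485/714432 59075221/535824] with trace 1802532961/8573184 and determinant 17682025/34292736
eigenvalues of AᵀA: λ = (tr ± √(tr²−4·det))/2 = 841/4, 21025/8573184
κ_2(A) = √(λ_max/λ_min) = √((841/4) / (21025/8573184)) = 292.8000

292.8000


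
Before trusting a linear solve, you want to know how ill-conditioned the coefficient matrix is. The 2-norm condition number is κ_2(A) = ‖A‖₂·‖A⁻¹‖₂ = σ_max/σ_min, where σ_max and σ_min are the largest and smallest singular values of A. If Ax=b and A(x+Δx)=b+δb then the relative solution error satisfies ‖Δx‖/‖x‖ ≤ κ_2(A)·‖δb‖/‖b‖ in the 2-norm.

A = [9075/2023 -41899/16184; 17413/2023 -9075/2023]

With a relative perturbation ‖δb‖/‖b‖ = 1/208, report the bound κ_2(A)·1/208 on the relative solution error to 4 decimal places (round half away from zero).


0.2692

M = AᵀA = [1334146/14161 -5690025/113288; -5690025/113288 24312409/906304]. tr(M)=379577/3136, det(M)=14641/3136
solving λ² − 379577/3136·λ + 14641/3136 = 0 gives λ = 121, 121/3136
σ_max=√121=11, σ_min=√(121/3136)=(11/56) → κ = 56.0000
perturbation bound = 56.0000·1/208 = 0.2692


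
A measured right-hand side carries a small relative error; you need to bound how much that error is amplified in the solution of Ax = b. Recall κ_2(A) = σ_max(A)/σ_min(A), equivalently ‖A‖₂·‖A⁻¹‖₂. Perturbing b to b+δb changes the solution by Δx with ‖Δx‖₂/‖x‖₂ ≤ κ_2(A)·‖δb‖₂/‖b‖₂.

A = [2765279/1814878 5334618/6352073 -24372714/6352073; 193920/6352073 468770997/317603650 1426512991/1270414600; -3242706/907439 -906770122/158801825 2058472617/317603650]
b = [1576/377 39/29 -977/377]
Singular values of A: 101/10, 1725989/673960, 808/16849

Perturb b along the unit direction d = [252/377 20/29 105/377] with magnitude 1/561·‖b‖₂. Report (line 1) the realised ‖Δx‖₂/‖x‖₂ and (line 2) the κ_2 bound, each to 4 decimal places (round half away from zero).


from the listed singular values, σ₁ = 101/10, σ_n = 808/16849
κ_2(A) = (101/10) / (808/16849) = 210.6125
bound on ‖Δx‖/‖x‖: κ·ε = 210.6125·1/561 = 0.3754
solve Ax = b  →  x = [57.8983 -14.5295 18.7219]
‖b‖ = 5.0990, ‖x‖ = 62.5606
Δx = A⁻¹·δb where δb = 1/561·5.0990·d; ‖Δx‖ = 0.1895
realised ‖Δx‖/‖x‖ = 0.0030
so the bound overstates the realised error by a factor of ≈ 123.9184 (computed from the unrounded values)

0.0030
0.3754


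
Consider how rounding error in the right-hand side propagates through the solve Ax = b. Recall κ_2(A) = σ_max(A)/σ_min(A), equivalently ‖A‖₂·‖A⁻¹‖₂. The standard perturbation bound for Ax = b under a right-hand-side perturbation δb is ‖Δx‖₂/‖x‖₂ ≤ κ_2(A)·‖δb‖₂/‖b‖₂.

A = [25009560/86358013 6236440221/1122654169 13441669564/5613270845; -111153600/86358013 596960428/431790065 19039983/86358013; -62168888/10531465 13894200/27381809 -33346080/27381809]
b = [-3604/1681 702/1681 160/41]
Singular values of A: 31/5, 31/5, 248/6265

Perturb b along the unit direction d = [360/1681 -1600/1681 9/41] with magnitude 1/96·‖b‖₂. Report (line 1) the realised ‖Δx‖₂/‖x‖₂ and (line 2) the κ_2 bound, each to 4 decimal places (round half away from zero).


1.6315
1.6315

from the listed singular values, σ₁ = 31/5, σ_n = 248/6265
condition number: (31/5) ÷ (248/6265) = 156.6250
κ_2(A)·‖δb‖/‖b‖ = 1.6315
solve Ax = b  →  x = [-0.6294 -0.2433 -0.2548]
‖b‖₂ = 4.4721 and ‖x‖₂ = 0.7213
re-solving with b+δb shifts x by Δx of norm 1.1768
dividing the unrounded norms, ‖Δx‖/‖x‖ = 1.6315
realised/bound = 1 exactly: the bound is attained for this b and d


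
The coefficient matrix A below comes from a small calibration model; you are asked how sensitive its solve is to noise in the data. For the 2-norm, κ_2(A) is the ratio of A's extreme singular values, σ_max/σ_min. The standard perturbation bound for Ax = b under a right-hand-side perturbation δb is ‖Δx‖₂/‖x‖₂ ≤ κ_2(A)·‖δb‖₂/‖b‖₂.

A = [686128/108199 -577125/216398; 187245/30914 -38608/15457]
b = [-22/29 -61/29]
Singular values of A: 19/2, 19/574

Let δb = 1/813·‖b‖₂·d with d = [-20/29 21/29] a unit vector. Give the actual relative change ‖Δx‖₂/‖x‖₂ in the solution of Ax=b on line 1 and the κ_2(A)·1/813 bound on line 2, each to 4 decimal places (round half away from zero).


largest singular value 19/2, smallest 19/574
κ = σ_max/σ_min = (19/2)/(19/574) = 287.0000
bound on ‖Δx‖/‖x‖: κ·ε = 287.0000·1/813 = 0.3530
solve Ax = b  →  x = [-11.8138 -27.8057]
‖b‖₂ = 2.2361 and ‖x‖₂ = 30.2113
Δx = A⁻¹·δb where δb = 1/813·2.2361·d; ‖Δx‖ = 0.0831
realised ‖Δx‖/‖x‖ = 0.0028
tightness: 0.0028 against a bound of 0.3530 (unrounded ratio ≈ 0.0078)

0.0028
0.3530


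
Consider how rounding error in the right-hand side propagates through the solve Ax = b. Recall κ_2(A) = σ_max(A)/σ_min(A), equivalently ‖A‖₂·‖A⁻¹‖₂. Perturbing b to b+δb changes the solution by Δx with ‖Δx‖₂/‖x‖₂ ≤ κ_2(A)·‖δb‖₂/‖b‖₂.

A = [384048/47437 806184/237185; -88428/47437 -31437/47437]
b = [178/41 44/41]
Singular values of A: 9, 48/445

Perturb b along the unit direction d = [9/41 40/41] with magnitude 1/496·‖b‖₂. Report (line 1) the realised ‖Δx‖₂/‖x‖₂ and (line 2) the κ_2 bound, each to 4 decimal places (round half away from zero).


0.0045
0.1682

from the listed singular values, σ₁ = 9, σ_n = 48/445
condition number: 9 ÷ (48/445) = 83.4375
bound on ‖Δx‖/‖x‖: κ·ε = 83.4375·1/496 = 0.1682
solve Ax = b  →  x = [-6.7212 17.2863]
2-norm of b is 4.4721; of x, 18.5470
δb = ε·‖b‖·d = [0.0020 0.0088]; solving A·Δx = δb gives ‖Δx‖ = 0.0836
relative error = 0.0045
realised/bound (from unrounded values) ≈ 0.0268


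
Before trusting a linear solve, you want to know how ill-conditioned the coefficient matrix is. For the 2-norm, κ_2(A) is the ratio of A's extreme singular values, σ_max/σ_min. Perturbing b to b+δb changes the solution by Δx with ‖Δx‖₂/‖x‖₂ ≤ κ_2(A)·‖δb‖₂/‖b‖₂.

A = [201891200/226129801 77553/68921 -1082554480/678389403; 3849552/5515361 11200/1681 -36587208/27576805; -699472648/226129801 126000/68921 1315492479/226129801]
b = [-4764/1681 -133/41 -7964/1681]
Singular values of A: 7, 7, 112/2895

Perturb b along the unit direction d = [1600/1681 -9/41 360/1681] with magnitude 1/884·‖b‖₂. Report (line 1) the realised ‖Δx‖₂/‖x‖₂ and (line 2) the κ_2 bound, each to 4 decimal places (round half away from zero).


from the listed singular values, σ₁ = 7, σ_n = 112/2895
κ = σ_max/σ_min = 7/(112/2895) = 180.9375
perturbation bound = 180.9375·1/884 = 0.2047
solve Ax = b  →  x = [-68.2184 -0.6829 -36.8728]
‖b‖₂ = 6.4031 and ‖x‖₂ = 77.5489
δb = ε·‖b‖·d = [0.0069 -0.0016 0.0016]; solving A·Δx = δb gives ‖Δx‖ = 0.1872
realised ‖Δx‖/‖x‖ = 0.0024
tightness: 0.0024 against a bound of 0.2047 (unrounded ratio ≈ 0.0118)

0.0024
0.2047


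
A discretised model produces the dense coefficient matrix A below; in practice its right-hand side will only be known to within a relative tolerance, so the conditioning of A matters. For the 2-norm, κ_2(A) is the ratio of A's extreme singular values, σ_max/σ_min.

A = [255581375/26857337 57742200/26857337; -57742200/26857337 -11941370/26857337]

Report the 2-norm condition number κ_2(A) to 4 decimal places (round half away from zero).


AᵀA = [40842356280625/429099673249 9189382419000/429099673249; 9189382419000/429099673249 2068267684900/429099673249]; tr = 25526843525/255264529, det = 39062500/255264529
char-poly roots: 100 and 390625/255264529
κ = σ_max/σ_min = 10/(625/15977) = 255.6320

255.6320


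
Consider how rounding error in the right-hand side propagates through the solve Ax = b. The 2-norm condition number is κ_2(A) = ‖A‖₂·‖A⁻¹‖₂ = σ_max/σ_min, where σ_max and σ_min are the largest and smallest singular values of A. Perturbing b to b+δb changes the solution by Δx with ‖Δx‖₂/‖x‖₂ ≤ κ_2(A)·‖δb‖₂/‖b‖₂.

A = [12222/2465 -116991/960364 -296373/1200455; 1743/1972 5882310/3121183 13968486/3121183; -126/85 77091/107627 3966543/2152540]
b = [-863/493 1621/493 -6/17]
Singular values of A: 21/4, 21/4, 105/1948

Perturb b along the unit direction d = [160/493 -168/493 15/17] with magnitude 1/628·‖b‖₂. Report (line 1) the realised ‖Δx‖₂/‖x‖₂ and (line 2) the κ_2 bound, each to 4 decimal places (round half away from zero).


from the listed singular values, σ₁ = 21/4, σ_n = 105/1948
κ_2(A) = (21/4) / (105/1948) = 97.4000
bound on ‖Δx‖/‖x‖: κ·ε = 97.4000·1/628 = 0.1551
solve Ax = b  →  x = [-0.1905 34.4703 -13.7436]
‖b‖₂ = 3.7417 and ‖x‖₂ = 37.1097
Δx = A⁻¹·δb where δb = 1/628·3.7417·d; ‖Δx‖ = 0.1105
realised ‖Δx‖/‖x‖ = 0.0030
tightness: 0.0030 against a bound of 0.1551 (unrounded ratio ≈ 0.0192)

0.0030
0.1551
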